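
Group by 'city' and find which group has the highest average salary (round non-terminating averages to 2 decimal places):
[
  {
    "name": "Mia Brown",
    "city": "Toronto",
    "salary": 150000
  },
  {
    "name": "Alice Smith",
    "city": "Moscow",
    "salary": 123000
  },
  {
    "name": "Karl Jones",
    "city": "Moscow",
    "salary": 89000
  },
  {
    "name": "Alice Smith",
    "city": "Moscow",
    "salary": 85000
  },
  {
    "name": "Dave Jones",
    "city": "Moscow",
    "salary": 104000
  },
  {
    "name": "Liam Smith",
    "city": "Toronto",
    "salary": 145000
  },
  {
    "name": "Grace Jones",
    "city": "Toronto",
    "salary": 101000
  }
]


Group by: city

Groups:
  Moscow: 4 people, avg salary = 401000/4 = $100250
  Toronto: 3 people, avg salary = 396000/3 = $132000

Highest average salary: Toronto ($132000)

Toronto ($132000)


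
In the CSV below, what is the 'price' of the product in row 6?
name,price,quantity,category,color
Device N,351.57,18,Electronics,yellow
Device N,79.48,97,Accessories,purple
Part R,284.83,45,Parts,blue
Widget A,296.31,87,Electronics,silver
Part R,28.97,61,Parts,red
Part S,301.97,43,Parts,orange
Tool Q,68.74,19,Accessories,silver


Query: Row 6 ('Part S'), column 'price'
Value: 301.97

301.97


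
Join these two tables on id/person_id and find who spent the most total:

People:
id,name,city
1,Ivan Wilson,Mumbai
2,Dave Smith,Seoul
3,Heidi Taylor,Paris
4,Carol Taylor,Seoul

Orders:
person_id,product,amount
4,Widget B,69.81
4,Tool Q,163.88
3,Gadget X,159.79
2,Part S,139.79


Join on: people.id = orders.person_id

Joined rows:
  Carol Taylor (Seoul) bought Widget B for $69.81
  Carol Taylor (Seoul) bought Tool Q for $163.88
  Heidi Taylor (Paris) bought Gadget X for $159.79
  Dave Smith (Seoul) bought Part S for $139.79

Total per person:
  Carol Taylor: $233.69
  Heidi Taylor: $159.79
  Dave Smith: $139.79

Top spender: Carol Taylor ($233.69)

Carol Taylor ($233.69)


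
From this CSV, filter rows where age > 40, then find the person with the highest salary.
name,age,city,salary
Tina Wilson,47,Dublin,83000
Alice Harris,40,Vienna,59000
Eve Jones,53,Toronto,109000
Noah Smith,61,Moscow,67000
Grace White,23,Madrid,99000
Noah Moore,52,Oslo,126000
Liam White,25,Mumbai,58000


Filter: age > 40
Sort by: salary (descending)

Filtered records (4):
  Noah Moore, age 52, salary $126000
  Eve Jones, age 53, salary $109000
  Tina Wilson, age 47, salary $83000
  Noah Smith, age 61, salary $67000

Highest salary: Noah Moore ($126000)

Noah Moore


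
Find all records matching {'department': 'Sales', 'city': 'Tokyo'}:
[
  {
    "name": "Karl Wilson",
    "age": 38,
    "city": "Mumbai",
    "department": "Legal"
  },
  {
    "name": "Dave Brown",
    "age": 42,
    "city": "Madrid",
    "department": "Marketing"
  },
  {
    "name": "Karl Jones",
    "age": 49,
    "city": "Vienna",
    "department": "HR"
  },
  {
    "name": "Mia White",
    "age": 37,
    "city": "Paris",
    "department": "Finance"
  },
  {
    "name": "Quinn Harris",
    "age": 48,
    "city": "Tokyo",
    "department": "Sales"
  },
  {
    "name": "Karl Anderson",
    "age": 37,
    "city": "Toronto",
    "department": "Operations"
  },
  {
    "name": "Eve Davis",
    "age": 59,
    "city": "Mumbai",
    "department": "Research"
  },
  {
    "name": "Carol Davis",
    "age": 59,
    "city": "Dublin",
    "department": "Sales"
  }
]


Search criteria: {'department': 'Sales', 'city': 'Tokyo'}

Checking 8 records:
  Karl Wilson: {department: Legal, city: Mumbai}
  Dave Brown: {department: Marketing, city: Madrid}
  Karl Jones: {department: HR, city: Vienna}
  Mia White: {department: Finance, city: Paris}
  Quinn Harris: {department: Sales, city: Tokyo} <-- MATCH
  Karl Anderson: {department: Operations, city: Toronto}
  Eve Davis: {department: Research, city: Mumbai}
  Carol Davis: {department: Sales, city: Dublin}

Matches: ["Quinn Harris"]

["Quinn Harris"]


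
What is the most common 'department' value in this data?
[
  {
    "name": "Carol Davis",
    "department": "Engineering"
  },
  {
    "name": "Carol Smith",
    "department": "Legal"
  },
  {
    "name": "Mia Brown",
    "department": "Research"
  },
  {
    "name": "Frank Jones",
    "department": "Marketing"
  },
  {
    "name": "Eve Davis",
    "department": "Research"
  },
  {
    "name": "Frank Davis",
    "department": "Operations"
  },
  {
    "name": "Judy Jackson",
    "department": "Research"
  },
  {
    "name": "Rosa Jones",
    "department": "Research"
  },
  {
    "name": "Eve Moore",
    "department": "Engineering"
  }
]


Counting 'department' values across 9 records:

  Research: 4 ####
  Engineering: 2 ##
  Legal: 1 #
  Marketing: 1 #
  Operations: 1 #

Most common: Research (4 times)

Research (4 times)


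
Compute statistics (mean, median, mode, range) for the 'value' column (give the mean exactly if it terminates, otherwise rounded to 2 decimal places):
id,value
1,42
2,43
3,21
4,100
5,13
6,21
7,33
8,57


Data: [42, 43, 21, 100, 13, 21, 33, 57]
Count: 8
Sum: 330
Mean: 330/8 = 41.25
Sorted: [13, 21, 21, 33, 42, 43, 57, 100]
Median: 37.5
Mode: 21 (2 times)
Range: 100 - 13 = 87
Min: 13, Max: 100

mean=41.25, median=37.5, mode=21, range=87


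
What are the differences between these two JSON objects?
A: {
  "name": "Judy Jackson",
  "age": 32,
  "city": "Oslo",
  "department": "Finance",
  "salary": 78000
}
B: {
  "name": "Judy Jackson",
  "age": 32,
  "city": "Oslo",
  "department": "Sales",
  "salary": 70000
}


Comparing each field (in key order):
  name: same
  age: same
  city: same
  department: DIFFERENT
  salary: DIFFERENT
Differences:
  department: Finance -> Sales
  salary: 78000 -> 70000

2 field(s) changed

2 changes: department, salary


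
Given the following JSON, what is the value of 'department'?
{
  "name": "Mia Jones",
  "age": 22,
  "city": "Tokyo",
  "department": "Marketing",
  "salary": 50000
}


Looking up field 'department'
Value: Marketing

Marketing


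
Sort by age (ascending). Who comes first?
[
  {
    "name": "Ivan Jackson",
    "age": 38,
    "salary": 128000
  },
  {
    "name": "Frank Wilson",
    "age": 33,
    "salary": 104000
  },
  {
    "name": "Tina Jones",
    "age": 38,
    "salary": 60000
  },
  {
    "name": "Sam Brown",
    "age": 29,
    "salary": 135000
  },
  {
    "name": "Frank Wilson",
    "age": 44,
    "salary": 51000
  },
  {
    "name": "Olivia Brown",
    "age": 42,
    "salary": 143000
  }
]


Sort by: age (ascending)

Sorted order:
  1. Sam Brown (age = 29)
  2. Frank Wilson (age = 33)
  3. Ivan Jackson (age = 38)
  4. Tina Jones (age = 38)
  5. Olivia Brown (age = 42)
  6. Frank Wilson (age = 44)

First: Sam Brown

Sam Brown


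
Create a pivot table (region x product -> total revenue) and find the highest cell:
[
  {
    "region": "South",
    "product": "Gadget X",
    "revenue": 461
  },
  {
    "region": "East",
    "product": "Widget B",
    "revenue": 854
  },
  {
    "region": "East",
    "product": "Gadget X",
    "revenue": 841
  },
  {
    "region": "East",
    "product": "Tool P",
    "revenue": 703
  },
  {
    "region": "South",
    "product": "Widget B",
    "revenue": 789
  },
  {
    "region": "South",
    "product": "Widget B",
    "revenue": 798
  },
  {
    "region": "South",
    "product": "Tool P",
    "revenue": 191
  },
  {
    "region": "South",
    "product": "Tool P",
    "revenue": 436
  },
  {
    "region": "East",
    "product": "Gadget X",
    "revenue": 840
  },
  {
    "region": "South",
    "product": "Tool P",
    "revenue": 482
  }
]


Pivot: region (rows) x product (columns) -> total revenue

     Gadget X      Tool P        Widget B    
East          1681           703           854  
South          461          1109          1587  

Highest: East / Gadget X = $1681

East / Gadget X = $1681


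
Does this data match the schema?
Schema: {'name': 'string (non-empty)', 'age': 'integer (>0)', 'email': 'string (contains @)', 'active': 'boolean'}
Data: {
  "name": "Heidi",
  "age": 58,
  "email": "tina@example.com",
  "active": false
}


Validating each field against schema:
  name: OK (non-empty string)
  age: OK (positive integer)
  email: OK (string with @)
  active: OK (boolean)

Result: VALID

VALID


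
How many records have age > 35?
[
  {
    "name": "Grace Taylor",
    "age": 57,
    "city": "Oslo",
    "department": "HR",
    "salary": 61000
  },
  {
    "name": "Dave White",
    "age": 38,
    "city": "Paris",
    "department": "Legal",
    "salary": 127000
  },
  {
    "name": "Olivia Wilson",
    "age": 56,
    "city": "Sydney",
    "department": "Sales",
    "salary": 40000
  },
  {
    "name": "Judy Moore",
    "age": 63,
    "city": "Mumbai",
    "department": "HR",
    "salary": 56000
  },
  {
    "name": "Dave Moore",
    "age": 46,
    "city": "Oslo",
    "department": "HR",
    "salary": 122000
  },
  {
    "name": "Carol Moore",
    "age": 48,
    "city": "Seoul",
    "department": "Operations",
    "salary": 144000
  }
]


Data: 6 records
Condition: age > 35

Checking each record:
  Grace Taylor: 57 MATCH
  Dave White: 38 MATCH
  Olivia Wilson: 56 MATCH
  Judy Moore: 63 MATCH
  Dave Moore: 46 MATCH
  Carol Moore: 48 MATCH

Count: 6

6


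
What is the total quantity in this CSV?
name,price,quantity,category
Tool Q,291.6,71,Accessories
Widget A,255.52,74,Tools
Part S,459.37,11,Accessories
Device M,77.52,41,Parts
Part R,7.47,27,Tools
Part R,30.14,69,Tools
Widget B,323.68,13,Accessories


Computing total quantity:
Values: [71, 74, 11, 41, 27, 69, 13]
Sum = 306

306


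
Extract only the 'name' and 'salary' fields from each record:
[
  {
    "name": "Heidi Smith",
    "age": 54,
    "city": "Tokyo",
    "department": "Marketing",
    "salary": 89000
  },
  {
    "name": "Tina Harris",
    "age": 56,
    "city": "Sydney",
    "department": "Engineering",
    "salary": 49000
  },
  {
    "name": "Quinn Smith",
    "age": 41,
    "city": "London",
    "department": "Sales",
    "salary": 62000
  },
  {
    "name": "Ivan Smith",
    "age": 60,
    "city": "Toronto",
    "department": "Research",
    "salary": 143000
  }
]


Original: 4 records with fields: name, age, city, department, salary
Keep: ['name', 'salary']
Drop: ['age', 'city', 'department']
Result: 4 records, 2 fields each

[
  {
    "name": "Heidi Smith",
    "salary": 89000
  },
  {
    "name": "Tina Harris",
    "salary": 49000
  },
  {
    "name": "Quinn Smith",
    "salary": 62000
  },
  {
    "name": "Ivan Smith",
    "salary": 143000
  }
]


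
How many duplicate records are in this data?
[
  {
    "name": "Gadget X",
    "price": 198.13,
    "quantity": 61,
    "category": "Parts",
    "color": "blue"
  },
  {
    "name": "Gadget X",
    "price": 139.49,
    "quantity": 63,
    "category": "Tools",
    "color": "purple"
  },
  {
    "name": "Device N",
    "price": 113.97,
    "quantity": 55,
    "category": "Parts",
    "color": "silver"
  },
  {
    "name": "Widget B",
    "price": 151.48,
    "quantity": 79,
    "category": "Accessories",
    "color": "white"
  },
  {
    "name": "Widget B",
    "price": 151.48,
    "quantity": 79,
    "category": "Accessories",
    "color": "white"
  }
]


Checking 5 records for duplicates:

  Row 1: Gadget X ($198.13, qty 61)
  Row 2: Gadget X ($139.49, qty 63)
  Row 3: Device N ($113.97, qty 55)
  Row 4: Widget B ($151.48, qty 79)
  Row 5: Widget B ($151.48, qty 79) <-- DUPLICATE

Duplicates found: 1
Unique records: 4

1 duplicates, 4 unique


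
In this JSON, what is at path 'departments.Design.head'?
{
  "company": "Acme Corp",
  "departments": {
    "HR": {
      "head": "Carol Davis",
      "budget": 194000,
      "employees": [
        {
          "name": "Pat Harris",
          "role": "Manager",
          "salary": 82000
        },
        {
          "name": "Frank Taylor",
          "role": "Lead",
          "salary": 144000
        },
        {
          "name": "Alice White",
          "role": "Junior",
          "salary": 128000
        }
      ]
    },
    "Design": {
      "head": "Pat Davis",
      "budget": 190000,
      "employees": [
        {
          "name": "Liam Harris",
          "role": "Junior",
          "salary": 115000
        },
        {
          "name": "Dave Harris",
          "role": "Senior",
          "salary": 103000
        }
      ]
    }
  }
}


Path: departments.Design.head

Navigate:
  -> departments
  -> Design
  -> head = 'Pat Davis'

Pat Davis


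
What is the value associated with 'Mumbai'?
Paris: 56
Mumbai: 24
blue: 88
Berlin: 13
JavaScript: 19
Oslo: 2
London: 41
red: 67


Looking up key 'Mumbai'
Value: 24

24


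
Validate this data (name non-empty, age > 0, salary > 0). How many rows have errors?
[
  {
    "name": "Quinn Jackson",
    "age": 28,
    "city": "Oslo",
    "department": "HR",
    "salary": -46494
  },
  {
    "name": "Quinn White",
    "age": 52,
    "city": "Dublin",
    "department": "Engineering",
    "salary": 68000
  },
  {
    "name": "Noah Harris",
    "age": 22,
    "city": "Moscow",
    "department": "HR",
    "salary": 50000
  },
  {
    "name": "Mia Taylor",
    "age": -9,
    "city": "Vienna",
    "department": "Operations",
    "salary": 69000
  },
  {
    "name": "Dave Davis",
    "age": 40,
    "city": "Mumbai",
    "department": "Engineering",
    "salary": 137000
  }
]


Validating 5 records:
Rules: name non-empty, age > 0, salary > 0

  Row 1 (Quinn Jackson): negative salary: -46494
  Row 2 (Quinn White): OK
  Row 3 (Noah Harris): OK
  Row 4 (Mia Taylor): negative age: -9
  Row 5 (Dave Davis): OK

Total errors: 2

2 errors


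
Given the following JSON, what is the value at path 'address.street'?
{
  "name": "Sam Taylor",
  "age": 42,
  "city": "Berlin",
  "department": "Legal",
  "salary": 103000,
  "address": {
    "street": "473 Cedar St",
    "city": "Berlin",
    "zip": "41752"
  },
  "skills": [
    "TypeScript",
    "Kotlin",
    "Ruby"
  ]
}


Query: address.street
Path: address -> street
Value: 473 Cedar St

473 Cedar St


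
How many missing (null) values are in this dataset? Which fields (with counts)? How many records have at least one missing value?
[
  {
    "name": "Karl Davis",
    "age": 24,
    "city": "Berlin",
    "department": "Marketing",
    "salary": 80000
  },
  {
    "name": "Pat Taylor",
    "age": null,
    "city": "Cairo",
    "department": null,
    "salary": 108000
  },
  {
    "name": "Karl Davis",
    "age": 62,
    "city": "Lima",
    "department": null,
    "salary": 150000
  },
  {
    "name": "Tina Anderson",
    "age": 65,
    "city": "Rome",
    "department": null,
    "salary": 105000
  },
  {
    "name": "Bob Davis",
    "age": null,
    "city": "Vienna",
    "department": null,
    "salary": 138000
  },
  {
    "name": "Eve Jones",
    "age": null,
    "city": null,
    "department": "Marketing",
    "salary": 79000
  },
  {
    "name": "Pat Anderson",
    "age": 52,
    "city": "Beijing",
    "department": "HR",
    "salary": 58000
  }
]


Checking for missing (null) values in 7 records:

  Karl Davis: complete
  Pat Taylor: age, department
  Karl Davis: department
  Tina Anderson: department
  Bob Davis: age, department
  Eve Jones: age, city
  Pat Anderson: complete

Per field:
  name: 0 missing
  age: 3 missing
  city: 1 missing
  department: 4 missing
  salary: 0 missing

Total missing values: 8
Records with any missing: 5

8 missing values (age: 3, city: 1, department: 4); 5 incomplete records


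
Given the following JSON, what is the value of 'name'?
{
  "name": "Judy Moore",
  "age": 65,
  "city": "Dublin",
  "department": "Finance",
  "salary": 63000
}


Looking up field 'name'
Value: Judy Moore

Judy Moore


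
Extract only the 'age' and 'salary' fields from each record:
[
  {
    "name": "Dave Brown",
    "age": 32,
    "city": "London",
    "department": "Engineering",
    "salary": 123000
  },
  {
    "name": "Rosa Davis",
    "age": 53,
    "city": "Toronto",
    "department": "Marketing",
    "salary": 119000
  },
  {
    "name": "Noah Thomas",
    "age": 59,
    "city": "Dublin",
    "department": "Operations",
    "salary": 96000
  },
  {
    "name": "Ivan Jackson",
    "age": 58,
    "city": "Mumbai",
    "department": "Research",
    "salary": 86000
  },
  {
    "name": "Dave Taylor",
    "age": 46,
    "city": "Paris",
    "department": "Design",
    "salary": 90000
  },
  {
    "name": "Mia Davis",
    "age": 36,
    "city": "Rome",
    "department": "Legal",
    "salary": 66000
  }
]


Original: 6 records with fields: name, age, city, department, salary
Keep: ['age', 'salary']
Drop: ['name', 'city', 'department']
Result: 6 records, 2 fields each

[
  {
    "age": 32,
    "salary": 123000
  },
  {
    "age": 53,
    "salary": 119000
  },
  {
    "age": 59,
    "salary": 96000
  },
  {
    "age": 58,
    "salary": 86000
  },
  {
    "age": 46,
    "salary": 90000
  },
  {
    "age": 36,
    "salary": 66000
  }
]


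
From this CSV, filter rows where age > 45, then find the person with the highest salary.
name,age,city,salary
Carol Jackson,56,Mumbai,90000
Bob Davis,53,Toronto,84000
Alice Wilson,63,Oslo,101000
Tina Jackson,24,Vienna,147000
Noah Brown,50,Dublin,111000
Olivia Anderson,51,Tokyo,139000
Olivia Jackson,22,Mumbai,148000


Filter: age > 45
Sort by: salary (descending)

Filtered records (5):
  Olivia Anderson, age 51, salary $139000
  Noah Brown, age 50, salary $111000
  Alice Wilson, age 63, salary $101000
  Carol Jackson, age 56, salary $90000
  Bob Davis, age 53, salary $84000

Highest salary: Olivia Anderson ($139000)

Olivia Anderson


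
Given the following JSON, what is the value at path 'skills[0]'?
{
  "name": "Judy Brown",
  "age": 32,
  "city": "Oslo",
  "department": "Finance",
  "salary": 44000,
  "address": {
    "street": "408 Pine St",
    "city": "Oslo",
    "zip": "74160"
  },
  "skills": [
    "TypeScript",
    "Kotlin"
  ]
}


Query: skills[0]
Path: skills -> first element
Value: TypeScript

TypeScript


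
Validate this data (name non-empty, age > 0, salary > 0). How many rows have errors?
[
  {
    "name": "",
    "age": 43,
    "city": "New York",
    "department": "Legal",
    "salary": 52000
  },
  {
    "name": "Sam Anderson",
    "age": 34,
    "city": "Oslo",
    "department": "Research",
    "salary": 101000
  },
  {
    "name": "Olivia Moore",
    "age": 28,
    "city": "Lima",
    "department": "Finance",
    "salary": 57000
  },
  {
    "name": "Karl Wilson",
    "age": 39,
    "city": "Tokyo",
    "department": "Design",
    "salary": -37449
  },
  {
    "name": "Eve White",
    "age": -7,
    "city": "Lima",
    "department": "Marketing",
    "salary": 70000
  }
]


Validating 5 records:
Rules: name non-empty, age > 0, salary > 0

  Row 1 (???): empty name
  Row 2 (Sam Anderson): OK
  Row 3 (Olivia Moore): OK
  Row 4 (Karl Wilson): negative salary: -37449
  Row 5 (Eve White): negative age: -7

Total errors: 3

3 errors


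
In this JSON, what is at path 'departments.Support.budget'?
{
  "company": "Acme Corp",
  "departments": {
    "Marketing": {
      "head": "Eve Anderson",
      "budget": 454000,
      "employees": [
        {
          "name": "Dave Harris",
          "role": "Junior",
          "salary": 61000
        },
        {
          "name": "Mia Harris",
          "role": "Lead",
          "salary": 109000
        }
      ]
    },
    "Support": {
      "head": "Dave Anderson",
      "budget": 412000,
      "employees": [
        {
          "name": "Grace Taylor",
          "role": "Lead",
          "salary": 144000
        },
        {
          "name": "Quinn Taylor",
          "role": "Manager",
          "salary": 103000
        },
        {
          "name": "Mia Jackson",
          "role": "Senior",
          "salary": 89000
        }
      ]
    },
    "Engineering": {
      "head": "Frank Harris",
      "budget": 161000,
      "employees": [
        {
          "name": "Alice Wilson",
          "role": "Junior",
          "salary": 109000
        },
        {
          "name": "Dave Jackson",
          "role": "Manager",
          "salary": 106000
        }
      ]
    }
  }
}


Path: departments.Support.budget

Navigate:
  -> departments
  -> Support
  -> budget = 412000

412000


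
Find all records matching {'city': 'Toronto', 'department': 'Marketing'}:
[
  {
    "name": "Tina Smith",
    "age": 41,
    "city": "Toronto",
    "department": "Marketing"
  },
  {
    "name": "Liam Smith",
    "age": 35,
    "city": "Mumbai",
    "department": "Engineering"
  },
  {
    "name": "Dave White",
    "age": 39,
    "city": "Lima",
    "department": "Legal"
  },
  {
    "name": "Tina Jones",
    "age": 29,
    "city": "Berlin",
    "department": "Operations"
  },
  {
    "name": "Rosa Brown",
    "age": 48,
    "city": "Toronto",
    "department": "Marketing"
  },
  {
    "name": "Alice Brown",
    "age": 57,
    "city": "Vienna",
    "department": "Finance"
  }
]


Search criteria: {'city': 'Toronto', 'department': 'Marketing'}

Checking 6 records:
  Tina Smith: {city: Toronto, department: Marketing} <-- MATCH
  Liam Smith: {city: Mumbai, department: Engineering}
  Dave White: {city: Lima, department: Legal}
  Tina Jones: {city: Berlin, department: Operations}
  Rosa Brown: {city: Toronto, department: Marketing} <-- MATCH
  Alice Brown: {city: Vienna, department: Finance}

Matches: ["Tina Smith", "Rosa Brown"]

["Tina Smith", "Rosa Brown"]


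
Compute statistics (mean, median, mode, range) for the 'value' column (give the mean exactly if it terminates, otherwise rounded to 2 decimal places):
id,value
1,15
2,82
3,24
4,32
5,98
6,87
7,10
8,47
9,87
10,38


Data: [15, 82, 24, 32, 98, 87, 10, 47, 87, 38]
Count: 10
Sum: 520
Mean: 520/10 = 52
Sorted: [10, 15, 24, 32, 38, 47, 82, 87, 87, 98]
Median: 42.5
Mode: 87 (2 times)
Range: 98 - 10 = 88
Min: 10, Max: 98

mean=52, median=42.5, mode=87, range=88


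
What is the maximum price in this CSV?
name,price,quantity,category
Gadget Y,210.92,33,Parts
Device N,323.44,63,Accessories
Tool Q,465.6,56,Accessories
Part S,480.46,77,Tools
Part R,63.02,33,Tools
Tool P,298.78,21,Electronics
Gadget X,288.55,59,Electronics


Computing maximum price:
Values: [210.92, 323.44, 465.6, 480.46, 63.02, 298.78, 288.55]
Max = 480.46

480.46


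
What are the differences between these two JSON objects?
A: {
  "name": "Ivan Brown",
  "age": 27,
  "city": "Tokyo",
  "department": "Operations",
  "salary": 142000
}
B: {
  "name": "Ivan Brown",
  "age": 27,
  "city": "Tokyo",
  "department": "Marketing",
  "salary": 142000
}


Comparing each field (in key order):
  name: same
  age: same
  city: same
  department: DIFFERENT
  salary: same
Differences:
  department: Operations -> Marketing

1 field(s) changed

1 change: department


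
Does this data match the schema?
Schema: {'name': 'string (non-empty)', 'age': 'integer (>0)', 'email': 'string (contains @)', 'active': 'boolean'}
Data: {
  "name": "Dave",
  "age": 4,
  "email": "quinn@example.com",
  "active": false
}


Validating each field against schema:
  name: OK (non-empty string)
  age: OK (positive integer)
  email: OK (string with @)
  active: OK (boolean)

Result: VALID

VALID


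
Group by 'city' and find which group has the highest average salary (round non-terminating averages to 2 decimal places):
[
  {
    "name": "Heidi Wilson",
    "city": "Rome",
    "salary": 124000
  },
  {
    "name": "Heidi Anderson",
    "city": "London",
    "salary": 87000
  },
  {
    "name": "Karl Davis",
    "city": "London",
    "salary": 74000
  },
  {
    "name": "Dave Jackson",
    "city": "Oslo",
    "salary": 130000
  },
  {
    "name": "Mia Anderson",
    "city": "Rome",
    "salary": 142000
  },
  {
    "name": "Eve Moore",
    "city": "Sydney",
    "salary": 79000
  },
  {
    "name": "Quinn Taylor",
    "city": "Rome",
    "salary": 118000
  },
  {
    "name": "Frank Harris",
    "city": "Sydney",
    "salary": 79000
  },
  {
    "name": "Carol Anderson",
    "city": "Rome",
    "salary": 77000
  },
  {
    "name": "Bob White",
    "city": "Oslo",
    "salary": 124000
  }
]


Group by: city

Groups:
  London: 2 people, avg salary = 161000/2 = $80500
  Oslo: 2 people, avg salary = 254000/2 = $127000
  Rome: 4 people, avg salary = 461000/4 = $115250
  Sydney: 2 people, avg salary = 158000/2 = $79000

Highest average salary: Oslo ($127000)

Oslo ($127000)


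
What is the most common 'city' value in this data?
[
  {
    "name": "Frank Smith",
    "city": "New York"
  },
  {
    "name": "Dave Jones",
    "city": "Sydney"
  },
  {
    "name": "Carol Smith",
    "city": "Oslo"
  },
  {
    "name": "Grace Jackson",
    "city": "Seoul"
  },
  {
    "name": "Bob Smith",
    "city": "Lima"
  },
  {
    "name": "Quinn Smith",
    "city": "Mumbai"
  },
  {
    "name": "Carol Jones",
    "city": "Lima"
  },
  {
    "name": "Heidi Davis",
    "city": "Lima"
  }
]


Counting 'city' values across 8 records:

  Lima: 3 ###
  New York: 1 #
  Sydney: 1 #
  Oslo: 1 #
  Seoul: 1 #
  Mumbai: 1 #

Most common: Lima (3 times)

Lima (3 times)


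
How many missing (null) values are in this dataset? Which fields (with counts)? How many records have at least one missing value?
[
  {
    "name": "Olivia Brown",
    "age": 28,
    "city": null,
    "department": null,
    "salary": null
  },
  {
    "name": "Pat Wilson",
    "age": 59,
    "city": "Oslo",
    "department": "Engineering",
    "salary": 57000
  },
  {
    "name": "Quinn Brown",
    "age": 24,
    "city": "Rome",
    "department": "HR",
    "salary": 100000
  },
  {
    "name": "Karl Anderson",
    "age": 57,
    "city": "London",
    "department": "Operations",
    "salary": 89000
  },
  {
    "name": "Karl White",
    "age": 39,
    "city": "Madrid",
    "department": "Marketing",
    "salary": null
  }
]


Checking for missing (null) values in 5 records:

  Olivia Brown: city, department, salary
  Pat Wilson: complete
  Quinn Brown: complete
  Karl Anderson: complete
  Karl White: salary

Per field:
  name: 0 missing
  age: 0 missing
  city: 1 missing
  department: 1 missing
  salary: 2 missing

Total missing values: 4
Records with any missing: 2

4 missing values (city: 1, department: 1, salary: 2); 2 incomplete records


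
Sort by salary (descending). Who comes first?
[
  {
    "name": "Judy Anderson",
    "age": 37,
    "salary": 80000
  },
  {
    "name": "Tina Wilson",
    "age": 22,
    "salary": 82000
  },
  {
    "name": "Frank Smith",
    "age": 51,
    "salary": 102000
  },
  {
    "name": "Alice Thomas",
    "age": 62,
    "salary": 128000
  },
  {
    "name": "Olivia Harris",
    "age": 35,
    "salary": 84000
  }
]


Sort by: salary (descending)

Sorted order:
  1. Alice Thomas (salary = 128000)
  2. Frank Smith (salary = 102000)
  3. Olivia Harris (salary = 84000)
  4. Tina Wilson (salary = 82000)
  5. Judy Anderson (salary = 80000)

First: Alice Thomas

Alice Thomas


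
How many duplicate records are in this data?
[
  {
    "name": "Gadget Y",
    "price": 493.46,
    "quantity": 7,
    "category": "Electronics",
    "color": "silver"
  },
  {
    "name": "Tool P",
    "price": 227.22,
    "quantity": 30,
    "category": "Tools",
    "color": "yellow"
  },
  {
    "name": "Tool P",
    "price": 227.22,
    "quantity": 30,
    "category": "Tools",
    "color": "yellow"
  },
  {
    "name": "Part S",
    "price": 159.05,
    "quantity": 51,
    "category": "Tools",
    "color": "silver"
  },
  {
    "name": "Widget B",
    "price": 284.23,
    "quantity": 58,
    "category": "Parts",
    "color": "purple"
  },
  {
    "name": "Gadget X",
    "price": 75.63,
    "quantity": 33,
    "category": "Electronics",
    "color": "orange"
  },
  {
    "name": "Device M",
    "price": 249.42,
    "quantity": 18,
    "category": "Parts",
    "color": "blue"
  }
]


Checking 7 records for duplicates:

  Row 1: Gadget Y ($493.46, qty 7)
  Row 2: Tool P ($227.22, qty 30)
  Row 3: Tool P ($227.22, qty 30) <-- DUPLICATE
  Row 4: Part S ($159.05, qty 51)
  Row 5: Widget B ($284.23, qty 58)
  Row 6: Gadget X ($75.63, qty 33)
  Row 7: Device M ($249.42, qty 18)

Duplicates found: 1
Unique records: 6

1 duplicates, 6 unique


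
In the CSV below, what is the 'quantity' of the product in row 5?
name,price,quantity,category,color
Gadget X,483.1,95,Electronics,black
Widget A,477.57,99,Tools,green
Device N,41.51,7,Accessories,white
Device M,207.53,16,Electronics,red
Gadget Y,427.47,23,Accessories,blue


Query: Row 5 ('Gadget Y'), column 'quantity'
Value: 23

23


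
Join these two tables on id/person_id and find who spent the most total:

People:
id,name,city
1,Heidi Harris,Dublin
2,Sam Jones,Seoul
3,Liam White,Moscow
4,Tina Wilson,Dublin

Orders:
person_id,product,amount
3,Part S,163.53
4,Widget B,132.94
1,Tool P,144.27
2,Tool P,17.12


Join on: people.id = orders.person_id

Joined rows:
  Liam White (Moscow) bought Part S for $163.53
  Tina Wilson (Dublin) bought Widget B for $132.94
  Heidi Harris (Dublin) bought Tool P for $144.27
  Sam Jones (Seoul) bought Tool P for $17.12

Total per person:
  Liam White: $163.53
  Heidi Harris: $144.27
  Tina Wilson: $132.94
  Sam Jones: $17.12

Top spender: Liam White ($163.53)

Liam White ($163.53)


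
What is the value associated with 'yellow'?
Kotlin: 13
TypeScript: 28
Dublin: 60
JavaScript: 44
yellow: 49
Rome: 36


Looking up key 'yellow'
Value: 49

49


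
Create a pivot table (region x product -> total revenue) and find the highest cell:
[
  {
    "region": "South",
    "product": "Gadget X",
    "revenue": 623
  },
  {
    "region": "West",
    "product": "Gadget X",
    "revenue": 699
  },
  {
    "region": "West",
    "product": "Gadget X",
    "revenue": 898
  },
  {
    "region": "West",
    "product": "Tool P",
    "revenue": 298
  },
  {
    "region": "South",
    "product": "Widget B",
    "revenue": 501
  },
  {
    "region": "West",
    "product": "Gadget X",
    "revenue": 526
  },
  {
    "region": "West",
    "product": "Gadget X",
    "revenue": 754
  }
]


Pivot: region (rows) x product (columns) -> total revenue

     Gadget X      Tool P        Widget B    
South          623             0           501  
West          2877           298             0  

Highest: West / Gadget X = $2877

West / Gadget X = $2877


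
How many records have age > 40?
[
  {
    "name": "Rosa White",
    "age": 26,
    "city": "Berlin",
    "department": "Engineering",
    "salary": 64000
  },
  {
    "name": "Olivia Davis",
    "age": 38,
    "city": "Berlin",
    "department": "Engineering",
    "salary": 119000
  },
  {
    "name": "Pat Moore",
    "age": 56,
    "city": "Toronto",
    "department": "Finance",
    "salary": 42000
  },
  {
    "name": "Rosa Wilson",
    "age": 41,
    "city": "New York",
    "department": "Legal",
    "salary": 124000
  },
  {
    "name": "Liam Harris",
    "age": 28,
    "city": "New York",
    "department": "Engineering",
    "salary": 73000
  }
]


Data: 5 records
Condition: age > 40

Checking each record:
  Rosa White: 26
  Olivia Davis: 38
  Pat Moore: 56 MATCH
  Rosa Wilson: 41 MATCH
  Liam Harris: 28

Count: 2

2


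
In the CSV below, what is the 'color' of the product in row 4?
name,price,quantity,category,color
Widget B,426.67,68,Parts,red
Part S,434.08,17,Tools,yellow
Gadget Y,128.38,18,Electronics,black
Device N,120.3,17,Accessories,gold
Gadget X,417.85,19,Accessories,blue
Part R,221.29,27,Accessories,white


Query: Row 4 ('Device N'), column 'color'
Value: gold

gold


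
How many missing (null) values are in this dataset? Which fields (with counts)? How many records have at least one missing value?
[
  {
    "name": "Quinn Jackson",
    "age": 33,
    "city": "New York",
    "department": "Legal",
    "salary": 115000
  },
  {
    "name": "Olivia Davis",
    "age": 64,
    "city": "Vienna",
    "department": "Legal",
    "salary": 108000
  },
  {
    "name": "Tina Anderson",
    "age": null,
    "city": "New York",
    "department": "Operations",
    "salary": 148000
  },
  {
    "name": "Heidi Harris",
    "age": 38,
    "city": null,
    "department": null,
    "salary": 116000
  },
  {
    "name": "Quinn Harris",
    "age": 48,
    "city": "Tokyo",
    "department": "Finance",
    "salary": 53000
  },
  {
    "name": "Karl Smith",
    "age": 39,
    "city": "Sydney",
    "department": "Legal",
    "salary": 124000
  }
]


Checking for missing (null) values in 6 records:

  Quinn Jackson: complete
  Olivia Davis: complete
  Tina Anderson: age
  Heidi Harris: city, department
  Quinn Harris: complete
  Karl Smith: complete

Per field:
  name: 0 missing
  age: 1 missing
  city: 1 missing
  department: 1 missing
  salary: 0 missing

Total missing values: 3
Records with any missing: 2

3 missing values (age: 1, city: 1, department: 1); 2 incomplete records


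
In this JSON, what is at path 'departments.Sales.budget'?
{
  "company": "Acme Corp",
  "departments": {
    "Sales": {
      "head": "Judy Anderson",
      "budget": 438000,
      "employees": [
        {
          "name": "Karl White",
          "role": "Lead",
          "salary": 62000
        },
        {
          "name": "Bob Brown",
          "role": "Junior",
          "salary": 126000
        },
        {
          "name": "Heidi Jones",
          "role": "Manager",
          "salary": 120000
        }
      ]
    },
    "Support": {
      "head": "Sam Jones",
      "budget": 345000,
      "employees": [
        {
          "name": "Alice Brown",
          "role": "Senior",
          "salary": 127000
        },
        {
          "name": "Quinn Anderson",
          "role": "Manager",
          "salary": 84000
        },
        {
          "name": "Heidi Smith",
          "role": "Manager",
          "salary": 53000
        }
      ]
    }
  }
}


Path: departments.Sales.budget

Navigate:
  -> departments
  -> Sales
  -> budget = 438000

438000


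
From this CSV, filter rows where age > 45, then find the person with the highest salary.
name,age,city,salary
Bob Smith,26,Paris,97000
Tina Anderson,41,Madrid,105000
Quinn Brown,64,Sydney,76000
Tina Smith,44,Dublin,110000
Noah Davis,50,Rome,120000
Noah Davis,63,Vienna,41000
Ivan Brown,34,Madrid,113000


Filter: age > 45
Sort by: salary (descending)

Filtered records (3):
  Noah Davis, age 50, salary $120000
  Quinn Brown, age 64, salary $76000
  Noah Davis, age 63, salary $41000

Highest salary: Noah Davis ($120000)

Noah Davis


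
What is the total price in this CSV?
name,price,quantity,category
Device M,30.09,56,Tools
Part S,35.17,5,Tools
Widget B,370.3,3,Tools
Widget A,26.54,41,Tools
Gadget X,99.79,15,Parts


Computing total price:
Values: [30.09, 35.17, 370.3, 26.54, 99.79]
Sum = 561.89

561.89


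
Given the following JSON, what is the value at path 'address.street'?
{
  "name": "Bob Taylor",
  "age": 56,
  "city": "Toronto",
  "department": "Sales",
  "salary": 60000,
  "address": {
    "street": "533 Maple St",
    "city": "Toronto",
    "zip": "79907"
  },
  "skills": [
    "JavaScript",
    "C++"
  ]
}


Query: address.street
Path: address -> street
Value: 533 Maple St

533 Maple St


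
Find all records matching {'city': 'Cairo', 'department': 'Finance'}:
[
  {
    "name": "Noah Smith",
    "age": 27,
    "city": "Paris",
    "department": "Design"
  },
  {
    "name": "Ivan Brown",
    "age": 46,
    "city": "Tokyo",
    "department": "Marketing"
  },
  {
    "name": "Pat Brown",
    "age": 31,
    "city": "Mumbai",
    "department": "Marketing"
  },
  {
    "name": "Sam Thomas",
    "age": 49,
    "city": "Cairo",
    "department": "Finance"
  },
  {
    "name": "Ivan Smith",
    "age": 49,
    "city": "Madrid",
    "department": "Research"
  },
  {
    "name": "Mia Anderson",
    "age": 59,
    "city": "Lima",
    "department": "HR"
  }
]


Search criteria: {'city': 'Cairo', 'department': 'Finance'}

Checking 6 records:
  Noah Smith: {city: Paris, department: Design}
  Ivan Brown: {city: Tokyo, department: Marketing}
  Pat Brown: {city: Mumbai, department: Marketing}
  Sam Thomas: {city: Cairo, department: Finance} <-- MATCH
  Ivan Smith: {city: Madrid, department: Research}
  Mia Anderson: {city: Lima, department: HR}

Matches: ["Sam Thomas"]

["Sam Thomas"]


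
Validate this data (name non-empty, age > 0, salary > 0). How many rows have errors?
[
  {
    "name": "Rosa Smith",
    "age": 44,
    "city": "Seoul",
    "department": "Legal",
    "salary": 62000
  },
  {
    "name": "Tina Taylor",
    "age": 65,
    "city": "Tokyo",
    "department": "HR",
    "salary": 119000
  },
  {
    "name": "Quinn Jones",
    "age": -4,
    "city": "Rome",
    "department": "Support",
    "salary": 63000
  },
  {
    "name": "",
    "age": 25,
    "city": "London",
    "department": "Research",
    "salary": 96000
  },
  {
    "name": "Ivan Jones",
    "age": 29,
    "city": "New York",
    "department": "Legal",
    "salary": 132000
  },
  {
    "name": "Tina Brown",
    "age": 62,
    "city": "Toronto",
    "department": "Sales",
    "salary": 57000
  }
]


Validating 6 records:
Rules: name non-empty, age > 0, salary > 0

  Row 1 (Rosa Smith): OK
  Row 2 (Tina Taylor): OK
  Row 3 (Quinn Jones): negative age: -4
  Row 4 (???): empty name
  Row 5 (Ivan Jones): OK
  Row 6 (Tina Brown): OK

Total errors: 2

2 errors


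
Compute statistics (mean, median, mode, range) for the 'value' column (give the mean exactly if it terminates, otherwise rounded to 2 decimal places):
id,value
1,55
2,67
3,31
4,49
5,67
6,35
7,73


Data: [55, 67, 31, 49, 67, 35, 73]
Count: 7
Sum: 377
Mean: 377/7 ≈ 53.86 (rounded to 2 decimal places)
Sorted: [31, 35, 49, 55, 67, 67, 73]
Median: 55.0
Mode: 67 (2 times)
Range: 73 - 31 = 42
Min: 31, Max: 73

mean≈53.86, median=55.0, mode=67, range=42


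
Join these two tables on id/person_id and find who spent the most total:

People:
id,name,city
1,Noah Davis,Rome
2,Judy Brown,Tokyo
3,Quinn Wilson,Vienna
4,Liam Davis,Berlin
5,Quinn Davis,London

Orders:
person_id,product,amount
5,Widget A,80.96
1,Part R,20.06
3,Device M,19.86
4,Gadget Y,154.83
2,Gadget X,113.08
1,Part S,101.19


Join on: people.id = orders.person_id

Joined rows:
  Quinn Davis (London) bought Widget A for $80.96
  Noah Davis (Rome) bought Part R for $20.06
  Quinn Wilson (Vienna) bought Device M for $19.86
  Liam Davis (Berlin) bought Gadget Y for $154.83
  Judy Brown (Tokyo) bought Gadget X for $113.08
  Noah Davis (Rome) bought Part S for $101.19

Total per person:
  Liam Davis: $154.83
  Noah Davis: $121.25
  Judy Brown: $113.08
  Quinn Davis: $80.96
  Quinn Wilson: $19.86

Top spender: Liam Davis ($154.83)

Liam Davis ($154.83)


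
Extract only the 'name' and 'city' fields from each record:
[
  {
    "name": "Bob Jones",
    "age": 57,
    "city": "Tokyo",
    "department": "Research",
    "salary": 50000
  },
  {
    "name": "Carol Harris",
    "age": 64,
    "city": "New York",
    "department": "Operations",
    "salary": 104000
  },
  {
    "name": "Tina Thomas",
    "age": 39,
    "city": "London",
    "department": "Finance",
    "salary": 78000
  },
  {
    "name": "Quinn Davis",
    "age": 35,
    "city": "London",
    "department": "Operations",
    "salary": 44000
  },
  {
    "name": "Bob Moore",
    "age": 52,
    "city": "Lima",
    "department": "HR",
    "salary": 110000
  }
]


Original: 5 records with fields: name, age, city, department, salary
Keep: ['name', 'city']
Drop: ['age', 'department', 'salary']
Result: 5 records, 2 fields each

[
  {
    "name": "Bob Jones",
    "city": "Tokyo"
  },
  {
    "name": "Carol Harris",
    "city": "New York"
  },
  {
    "name": "Tina Thomas",
    "city": "London"
  },
  {
    "name": "Quinn Davis",
    "city": "London"
  },
  {
    "name": "Bob Moore",
    "city": "Lima"
  }
]


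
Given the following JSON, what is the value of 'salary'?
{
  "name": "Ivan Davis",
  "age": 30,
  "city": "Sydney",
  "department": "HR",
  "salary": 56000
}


Looking up field 'salary'
Value: 56000

56000


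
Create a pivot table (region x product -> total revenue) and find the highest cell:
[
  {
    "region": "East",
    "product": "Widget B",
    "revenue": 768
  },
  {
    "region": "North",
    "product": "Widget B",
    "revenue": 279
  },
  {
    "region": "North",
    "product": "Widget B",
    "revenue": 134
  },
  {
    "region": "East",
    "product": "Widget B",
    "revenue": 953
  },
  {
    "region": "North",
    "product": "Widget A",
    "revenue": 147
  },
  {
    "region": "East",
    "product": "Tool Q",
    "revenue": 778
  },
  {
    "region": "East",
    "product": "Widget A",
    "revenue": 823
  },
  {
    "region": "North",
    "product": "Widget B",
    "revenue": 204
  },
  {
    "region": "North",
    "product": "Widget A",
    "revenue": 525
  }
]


Pivot: region (rows) x product (columns) -> total revenue

     Tool Q        Widget A      Widget B    
East           778           823          1721  
North            0           672           617  

Highest: East / Widget B = $1721

East / Widget B = $1721
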